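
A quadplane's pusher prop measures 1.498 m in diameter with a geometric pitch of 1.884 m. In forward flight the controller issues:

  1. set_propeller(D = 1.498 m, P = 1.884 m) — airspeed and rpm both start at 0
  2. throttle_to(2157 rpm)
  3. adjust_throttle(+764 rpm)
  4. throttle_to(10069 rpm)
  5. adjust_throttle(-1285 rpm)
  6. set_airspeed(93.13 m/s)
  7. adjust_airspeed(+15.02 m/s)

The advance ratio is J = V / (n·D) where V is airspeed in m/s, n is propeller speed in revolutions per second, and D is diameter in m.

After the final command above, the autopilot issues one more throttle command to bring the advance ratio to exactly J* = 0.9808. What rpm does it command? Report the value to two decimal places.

rpm = 4416.57

set_propeller: D = 1.498 m, P = 1.884 m (p = P/D = 1.257677); state ← (V=0, rpm=0)
throttle_to(2157): rpm ← 2157
adjust_throttle(+764): rpm ← 2157 +764 = 2921
throttle_to(10069): rpm ← 10069
adjust_throttle(-1285): rpm ← 10069 -1285 = 8784
set_airspeed(93.13): V ← 93.13 m/s
adjust_airspeed(+15.02): V ← 93.13 +15.02 = 108.15 m/s
final state: V = 108.15 m/s, rpm = 8784 → n = rpm/60 = 146.400000 rev/s
target J* = 0.9808; solve J* = V/(n·D) for n: n = V/(J*·D) = 108.15/(0.9808 × 1.498) = 73.609565 rev/s
rpm = 60·n = 4416.573920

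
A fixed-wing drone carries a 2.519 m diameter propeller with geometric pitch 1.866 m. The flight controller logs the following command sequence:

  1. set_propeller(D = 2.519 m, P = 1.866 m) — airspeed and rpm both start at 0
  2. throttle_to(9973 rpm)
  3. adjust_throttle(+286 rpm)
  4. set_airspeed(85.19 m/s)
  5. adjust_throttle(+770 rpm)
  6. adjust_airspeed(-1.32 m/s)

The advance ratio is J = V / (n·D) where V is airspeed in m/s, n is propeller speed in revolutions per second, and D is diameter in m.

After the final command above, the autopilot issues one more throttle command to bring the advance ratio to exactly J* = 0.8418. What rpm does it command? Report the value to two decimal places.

rpm = 2373.13

set_propeller: D = 2.519 m, P = 1.866 m (p = P/D = 0.740770); state ← (V=0, rpm=0)
throttle_to(9973): rpm ← 9973
adjust_throttle(+286): rpm ← 9973 +286 = 10259
set_airspeed(85.19): V ← 85.19 m/s
adjust_throttle(+770): rpm ← 10259 +770 = 11029
adjust_airspeed(-1.32): V ← 85.19 -1.32 = 83.87 m/s
final state: V = 83.87 m/s, rpm = 11029 → n = rpm/60 = 183.816667 rev/s
target J* = 0.8418; solve J* = V/(n·D) for n: n = V/(J*·D) = 83.87/(0.8418 × 2.519) = 39.552101 rev/s
rpm = 60·n = 2373.126038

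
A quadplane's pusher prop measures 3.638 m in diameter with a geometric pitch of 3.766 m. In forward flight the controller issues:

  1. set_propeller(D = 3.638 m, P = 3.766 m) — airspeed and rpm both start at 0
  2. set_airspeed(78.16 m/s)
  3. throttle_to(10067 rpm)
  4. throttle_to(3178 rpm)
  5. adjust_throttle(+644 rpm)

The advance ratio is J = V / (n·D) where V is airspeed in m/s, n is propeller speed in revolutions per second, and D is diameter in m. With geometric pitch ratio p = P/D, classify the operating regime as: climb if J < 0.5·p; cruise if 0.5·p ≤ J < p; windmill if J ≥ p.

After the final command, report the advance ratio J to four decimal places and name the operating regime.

set_propeller: D = 3.638 m, P = 3.766 m (p = P/D = 1.035184); state ← (V=0, rpm=0)
set_airspeed(78.16): V ← 78.16 m/s
throttle_to(10067): rpm ← 10067
throttle_to(3178): rpm ← 3178
adjust_throttle(+644): rpm ← 3178 +644 = 3822
final state: V = 78.16 m/s, rpm = 3822 → n = rpm/60 = 63.700000 rev/s
J = V / (n·D) = 78.16 / (63.700000 × 3.638) = 0.337274
regime bands: climb J<0.5176 | cruise [0.5176, 1.0352) | windmill J≥1.0352
J = 0.3373 → climb

J = 0.3373, regime = climb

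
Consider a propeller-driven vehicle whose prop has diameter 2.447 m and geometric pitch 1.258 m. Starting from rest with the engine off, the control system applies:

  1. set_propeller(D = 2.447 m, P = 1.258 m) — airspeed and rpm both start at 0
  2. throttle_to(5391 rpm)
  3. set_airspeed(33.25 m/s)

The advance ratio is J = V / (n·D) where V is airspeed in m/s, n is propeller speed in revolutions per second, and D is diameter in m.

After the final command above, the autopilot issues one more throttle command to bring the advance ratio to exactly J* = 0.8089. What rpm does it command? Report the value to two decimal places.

set_propeller: D = 2.447 m, P = 1.258 m (p = P/D = 0.514099); state ← (V=0, rpm=0)
throttle_to(5391): rpm ← 5391
set_airspeed(33.25): V ← 33.25 m/s
final state: V = 33.25 m/s, rpm = 5391 → n = rpm/60 = 89.850000 rev/s
target J* = 0.8089; solve J* = V/(n·D) for n: n = V/(J*·D) = 33.25/(0.8089 × 2.447) = 16.798204 rev/s
rpm = 60·n = 1007.892226

rpm = 1007.89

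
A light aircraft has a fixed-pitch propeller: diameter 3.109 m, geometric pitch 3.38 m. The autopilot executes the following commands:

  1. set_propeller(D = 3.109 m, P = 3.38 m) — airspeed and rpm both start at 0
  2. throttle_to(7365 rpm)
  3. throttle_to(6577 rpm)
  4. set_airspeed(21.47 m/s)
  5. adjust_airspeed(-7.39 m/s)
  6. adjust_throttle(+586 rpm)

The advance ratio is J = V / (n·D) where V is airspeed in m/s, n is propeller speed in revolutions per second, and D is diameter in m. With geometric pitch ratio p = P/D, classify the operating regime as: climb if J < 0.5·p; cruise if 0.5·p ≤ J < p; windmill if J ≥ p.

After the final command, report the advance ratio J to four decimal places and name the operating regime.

J = 0.0379, regime = climb

set_propeller: D = 3.109 m, P = 3.38 m (p = P/D = 1.087166); state ← (V=0, rpm=0)
throttle_to(7365): rpm ← 7365
throttle_to(6577): rpm ← 6577
set_airspeed(21.47): V ← 21.47 m/s
adjust_airspeed(-7.39): V ← 21.47 -7.39 = 14.08 m/s
adjust_throttle(+586): rpm ← 6577 +586 = 7163
final state: V = 14.08 m/s, rpm = 7163 → n = rpm/60 = 119.383333 rev/s
J = V / (n·D) = 14.08 / (119.383333 × 3.109) = 0.037935
regime bands: climb J<0.5436 | cruise [0.5436, 1.0872) | windmill J≥1.0872
J = 0.0379 → climb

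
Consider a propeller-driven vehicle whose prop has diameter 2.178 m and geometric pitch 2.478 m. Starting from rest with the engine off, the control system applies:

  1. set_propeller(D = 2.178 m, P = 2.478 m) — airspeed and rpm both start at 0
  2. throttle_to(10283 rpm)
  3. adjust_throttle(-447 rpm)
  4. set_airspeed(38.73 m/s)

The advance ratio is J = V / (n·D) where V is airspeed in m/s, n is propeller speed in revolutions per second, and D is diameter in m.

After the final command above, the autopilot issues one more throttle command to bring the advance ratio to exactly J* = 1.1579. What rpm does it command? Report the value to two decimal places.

set_propeller: D = 2.178 m, P = 2.478 m (p = P/D = 1.137741); state ← (V=0, rpm=0)
throttle_to(10283): rpm ← 10283
adjust_throttle(-447): rpm ← 10283 -447 = 9836
set_airspeed(38.73): V ← 38.73 m/s
final state: V = 38.73 m/s, rpm = 9836 → n = rpm/60 = 163.933333 rev/s
target J* = 1.1579; solve J* = V/(n·D) for n: n = V/(J*·D) = 38.73/(1.1579 × 2.178) = 15.357431 rev/s
rpm = 60·n = 921.445849

rpm = 921.45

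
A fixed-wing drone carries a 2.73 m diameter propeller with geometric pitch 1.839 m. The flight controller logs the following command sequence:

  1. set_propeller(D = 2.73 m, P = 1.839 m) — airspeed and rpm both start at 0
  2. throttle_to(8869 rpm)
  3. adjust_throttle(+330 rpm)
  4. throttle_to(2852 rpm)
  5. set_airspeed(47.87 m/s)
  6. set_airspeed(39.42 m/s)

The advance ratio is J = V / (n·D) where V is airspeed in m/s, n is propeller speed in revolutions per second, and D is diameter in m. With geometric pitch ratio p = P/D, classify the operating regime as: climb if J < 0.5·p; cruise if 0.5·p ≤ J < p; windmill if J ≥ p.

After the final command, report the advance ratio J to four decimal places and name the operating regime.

J = 0.3038, regime = climb

set_propeller: D = 2.73 m, P = 1.839 m (p = P/D = 0.673626); state ← (V=0, rpm=0)
throttle_to(8869): rpm ← 8869
adjust_throttle(+330): rpm ← 8869 +330 = 9199
throttle_to(2852): rpm ← 2852
set_airspeed(47.87): V ← 47.87 m/s
set_airspeed(39.42): V ← 39.42 m/s
final state: V = 39.42 m/s, rpm = 2852 → n = rpm/60 = 47.533333 rev/s
J = V / (n·D) = 39.42 / (47.533333 × 2.73) = 0.303778
regime bands: climb J<0.3368 | cruise [0.3368, 0.6736) | windmill J≥0.6736
J = 0.3038 → climb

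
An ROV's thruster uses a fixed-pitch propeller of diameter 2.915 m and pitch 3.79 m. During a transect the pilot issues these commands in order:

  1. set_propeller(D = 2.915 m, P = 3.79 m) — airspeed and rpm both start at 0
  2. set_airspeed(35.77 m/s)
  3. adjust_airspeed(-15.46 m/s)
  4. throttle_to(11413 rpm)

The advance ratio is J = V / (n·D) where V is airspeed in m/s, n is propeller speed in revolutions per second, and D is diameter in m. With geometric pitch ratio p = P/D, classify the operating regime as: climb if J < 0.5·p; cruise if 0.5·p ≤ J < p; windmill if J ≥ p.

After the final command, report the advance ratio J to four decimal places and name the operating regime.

set_propeller: D = 2.915 m, P = 3.79 m (p = P/D = 1.300172); state ← (V=0, rpm=0)
set_airspeed(35.77): V ← 35.77 m/s
adjust_airspeed(-15.46): V ← 35.77 -15.46 = 20.31 m/s
throttle_to(11413): rpm ← 11413
final state: V = 20.31 m/s, rpm = 11413 → n = rpm/60 = 190.216667 rev/s
J = V / (n·D) = 20.31 / (190.216667 × 2.915) = 0.036629
regime bands: climb J<0.6501 | cruise [0.6501, 1.3002) | windmill J≥1.3002
J = 0.0366 → climb

J = 0.0366, regime = climb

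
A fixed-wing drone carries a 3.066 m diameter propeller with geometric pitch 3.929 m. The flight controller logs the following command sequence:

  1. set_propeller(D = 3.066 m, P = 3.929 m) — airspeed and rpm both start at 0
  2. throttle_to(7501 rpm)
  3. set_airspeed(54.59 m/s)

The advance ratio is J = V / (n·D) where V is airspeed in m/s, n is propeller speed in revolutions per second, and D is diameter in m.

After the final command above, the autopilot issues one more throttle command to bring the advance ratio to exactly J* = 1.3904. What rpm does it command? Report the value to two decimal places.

set_propeller: D = 3.066 m, P = 3.929 m (p = P/D = 1.281474); state ← (V=0, rpm=0)
throttle_to(7501): rpm ← 7501
set_airspeed(54.59): V ← 54.59 m/s
final state: V = 54.59 m/s, rpm = 7501 → n = rpm/60 = 125.016667 rev/s
target J* = 1.3904; solve J* = V/(n·D) for n: n = V/(J*·D) = 54.59/(1.3904 × 3.066) = 12.805637 rev/s
rpm = 60·n = 768.338216

rpm = 768.34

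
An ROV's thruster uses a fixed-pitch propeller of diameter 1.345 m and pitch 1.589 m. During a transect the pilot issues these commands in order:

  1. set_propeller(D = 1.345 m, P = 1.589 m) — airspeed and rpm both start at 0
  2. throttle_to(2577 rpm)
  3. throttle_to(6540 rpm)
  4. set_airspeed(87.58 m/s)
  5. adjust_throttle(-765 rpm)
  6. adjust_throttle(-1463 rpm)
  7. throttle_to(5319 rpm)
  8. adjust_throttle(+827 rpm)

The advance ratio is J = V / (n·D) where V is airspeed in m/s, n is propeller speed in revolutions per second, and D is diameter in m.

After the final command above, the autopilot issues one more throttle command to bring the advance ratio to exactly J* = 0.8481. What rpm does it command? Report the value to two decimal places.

rpm = 4606.67

set_propeller: D = 1.345 m, P = 1.589 m (p = P/D = 1.181413); state ← (V=0, rpm=0)
throttle_to(2577): rpm ← 2577
throttle_to(6540): rpm ← 6540
set_airspeed(87.58): V ← 87.58 m/s
adjust_throttle(-765): rpm ← 6540 -765 = 5775
adjust_throttle(-1463): rpm ← 5775 -1463 = 4312
throttle_to(5319): rpm ← 5319
adjust_throttle(+827): rpm ← 5319 +827 = 6146
final state: V = 87.58 m/s, rpm = 6146 → n = rpm/60 = 102.433333 rev/s
target J* = 0.8481; solve J* = V/(n·D) for n: n = V/(J*·D) = 87.58/(0.8481 × 1.345) = 76.777788 rev/s
rpm = 60·n = 4606.667254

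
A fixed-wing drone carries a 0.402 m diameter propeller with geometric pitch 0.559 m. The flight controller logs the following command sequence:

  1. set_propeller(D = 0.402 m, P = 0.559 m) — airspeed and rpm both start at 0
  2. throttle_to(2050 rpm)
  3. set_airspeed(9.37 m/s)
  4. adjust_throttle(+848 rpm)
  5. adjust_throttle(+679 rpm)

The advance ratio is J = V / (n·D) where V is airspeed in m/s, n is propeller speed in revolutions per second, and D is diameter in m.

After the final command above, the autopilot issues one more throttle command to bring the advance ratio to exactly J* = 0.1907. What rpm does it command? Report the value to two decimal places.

set_propeller: D = 0.402 m, P = 0.559 m (p = P/D = 1.390547); state ← (V=0, rpm=0)
throttle_to(2050): rpm ← 2050
set_airspeed(9.37): V ← 9.37 m/s
adjust_throttle(+848): rpm ← 2050 +848 = 2898
adjust_throttle(+679): rpm ← 2898 +679 = 3577
final state: V = 9.37 m/s, rpm = 3577 → n = rpm/60 = 59.616667 rev/s
target J* = 0.1907; solve J* = V/(n·D) for n: n = V/(J*·D) = 9.37/(0.1907 × 0.402) = 122.225788 rev/s
rpm = 60·n = 7333.547261

rpm = 7333.55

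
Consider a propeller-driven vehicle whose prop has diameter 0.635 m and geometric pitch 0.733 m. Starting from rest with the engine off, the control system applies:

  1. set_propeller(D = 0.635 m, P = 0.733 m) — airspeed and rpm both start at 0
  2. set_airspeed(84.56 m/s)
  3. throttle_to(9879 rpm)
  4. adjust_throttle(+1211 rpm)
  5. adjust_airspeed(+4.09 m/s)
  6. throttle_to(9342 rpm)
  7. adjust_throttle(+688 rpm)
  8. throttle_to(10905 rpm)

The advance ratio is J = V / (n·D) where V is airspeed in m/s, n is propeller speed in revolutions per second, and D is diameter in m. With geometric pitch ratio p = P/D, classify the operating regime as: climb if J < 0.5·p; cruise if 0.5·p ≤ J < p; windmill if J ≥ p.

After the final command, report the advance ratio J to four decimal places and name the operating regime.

J = 0.7681, regime = cruise

set_propeller: D = 0.635 m, P = 0.733 m (p = P/D = 1.154331); state ← (V=0, rpm=0)
set_airspeed(84.56): V ← 84.56 m/s
throttle_to(9879): rpm ← 9879
adjust_throttle(+1211): rpm ← 9879 +1211 = 11090
adjust_airspeed(+4.09): V ← 84.56 +4.09 = 88.65 m/s
throttle_to(9342): rpm ← 9342
adjust_throttle(+688): rpm ← 9342 +688 = 10030
throttle_to(10905): rpm ← 10905
final state: V = 88.65 m/s, rpm = 10905 → n = rpm/60 = 181.750000 rev/s
J = V / (n·D) = 88.65 / (181.750000 × 0.635) = 0.768123
regime bands: climb J<0.5772 | cruise [0.5772, 1.1543) | windmill J≥1.1543
J = 0.7681 → cruise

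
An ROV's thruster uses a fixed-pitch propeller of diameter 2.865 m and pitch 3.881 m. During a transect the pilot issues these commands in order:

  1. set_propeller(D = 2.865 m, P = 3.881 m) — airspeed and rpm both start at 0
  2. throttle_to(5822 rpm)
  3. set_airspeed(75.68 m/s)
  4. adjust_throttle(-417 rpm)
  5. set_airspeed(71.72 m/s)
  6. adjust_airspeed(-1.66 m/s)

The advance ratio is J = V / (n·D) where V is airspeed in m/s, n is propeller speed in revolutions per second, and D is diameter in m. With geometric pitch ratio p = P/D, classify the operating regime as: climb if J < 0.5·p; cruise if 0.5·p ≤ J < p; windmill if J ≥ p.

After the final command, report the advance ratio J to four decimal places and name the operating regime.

J = 0.2715, regime = climb

set_propeller: D = 2.865 m, P = 3.881 m (p = P/D = 1.354625); state ← (V=0, rpm=0)
throttle_to(5822): rpm ← 5822
set_airspeed(75.68): V ← 75.68 m/s
adjust_throttle(-417): rpm ← 5822 -417 = 5405
set_airspeed(71.72): V ← 71.72 m/s
adjust_airspeed(-1.66): V ← 71.72 -1.66 = 70.06 m/s
final state: V = 70.06 m/s, rpm = 5405 → n = rpm/60 = 90.083333 rev/s
J = V / (n·D) = 70.06 / (90.083333 × 2.865) = 0.271457
regime bands: climb J<0.6773 | cruise [0.6773, 1.3546) | windmill J≥1.3546
J = 0.2715 → climb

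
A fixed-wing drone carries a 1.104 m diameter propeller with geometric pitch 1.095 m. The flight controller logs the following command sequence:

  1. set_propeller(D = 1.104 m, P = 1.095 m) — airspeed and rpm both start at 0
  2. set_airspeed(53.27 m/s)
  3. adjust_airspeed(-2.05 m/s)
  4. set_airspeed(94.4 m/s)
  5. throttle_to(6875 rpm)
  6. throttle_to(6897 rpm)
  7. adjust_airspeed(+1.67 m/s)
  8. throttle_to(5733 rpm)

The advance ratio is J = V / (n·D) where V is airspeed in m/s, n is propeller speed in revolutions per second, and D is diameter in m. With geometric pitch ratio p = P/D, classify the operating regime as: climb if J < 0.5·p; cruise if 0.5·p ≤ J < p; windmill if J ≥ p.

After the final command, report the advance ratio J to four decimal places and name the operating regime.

J = 0.9107, regime = cruise

set_propeller: D = 1.104 m, P = 1.095 m (p = P/D = 0.991848); state ← (V=0, rpm=0)
set_airspeed(53.27): V ← 53.27 m/s
adjust_airspeed(-2.05): V ← 53.27 -2.05 = 51.22 m/s
set_airspeed(94.4): V ← 94.4 m/s
throttle_to(6875): rpm ← 6875
throttle_to(6897): rpm ← 6897
adjust_airspeed(+1.67): V ← 94.4 +1.67 = 96.07 m/s
throttle_to(5733): rpm ← 5733
final state: V = 96.07 m/s, rpm = 5733 → n = rpm/60 = 95.550000 rev/s
J = V / (n·D) = 96.07 / (95.550000 × 1.104) = 0.910727
regime bands: climb J<0.4959 | cruise [0.4959, 0.9918) | windmill J≥0.9918
J = 0.9107 → cruise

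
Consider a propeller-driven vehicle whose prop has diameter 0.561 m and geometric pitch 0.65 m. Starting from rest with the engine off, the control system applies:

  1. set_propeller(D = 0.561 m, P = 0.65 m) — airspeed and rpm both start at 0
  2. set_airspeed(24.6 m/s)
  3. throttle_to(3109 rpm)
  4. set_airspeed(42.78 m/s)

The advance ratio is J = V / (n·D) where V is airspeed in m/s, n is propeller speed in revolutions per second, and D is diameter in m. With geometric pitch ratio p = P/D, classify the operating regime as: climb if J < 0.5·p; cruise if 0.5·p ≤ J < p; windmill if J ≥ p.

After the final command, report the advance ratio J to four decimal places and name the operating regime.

set_propeller: D = 0.561 m, P = 0.65 m (p = P/D = 1.158645); state ← (V=0, rpm=0)
set_airspeed(24.6): V ← 24.6 m/s
throttle_to(3109): rpm ← 3109
set_airspeed(42.78): V ← 42.78 m/s
final state: V = 42.78 m/s, rpm = 3109 → n = rpm/60 = 51.816667 rev/s
J = V / (n·D) = 42.78 / (51.816667 × 0.561) = 1.471663
regime bands: climb J<0.5793 | cruise [0.5793, 1.1586) | windmill J≥1.1586
J = 1.4717 → windmill

J = 1.4717, regime = windmill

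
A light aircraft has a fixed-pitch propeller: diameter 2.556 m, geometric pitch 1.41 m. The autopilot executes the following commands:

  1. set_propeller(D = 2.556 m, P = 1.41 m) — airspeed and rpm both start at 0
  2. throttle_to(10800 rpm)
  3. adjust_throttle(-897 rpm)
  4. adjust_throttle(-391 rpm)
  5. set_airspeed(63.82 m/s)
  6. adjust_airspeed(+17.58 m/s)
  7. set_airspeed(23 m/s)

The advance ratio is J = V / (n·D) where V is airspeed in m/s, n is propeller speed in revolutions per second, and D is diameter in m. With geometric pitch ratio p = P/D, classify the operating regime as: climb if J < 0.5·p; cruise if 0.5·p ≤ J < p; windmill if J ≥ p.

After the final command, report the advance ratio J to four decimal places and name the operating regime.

set_propeller: D = 2.556 m, P = 1.41 m (p = P/D = 0.551643); state ← (V=0, rpm=0)
throttle_to(10800): rpm ← 10800
adjust_throttle(-897): rpm ← 10800 -897 = 9903
adjust_throttle(-391): rpm ← 9903 -391 = 9512
set_airspeed(63.82): V ← 63.82 m/s
adjust_airspeed(+17.58): V ← 63.82 +17.58 = 81.4 m/s
set_airspeed(23): V ← 23 m/s
final state: V = 23 m/s, rpm = 9512 → n = rpm/60 = 158.533333 rev/s
J = V / (n·D) = 23 / (158.533333 × 2.556) = 0.056761
regime bands: climb J<0.2758 | cruise [0.2758, 0.5516) | windmill J≥0.5516
J = 0.0568 → climb

J = 0.0568, regime = climb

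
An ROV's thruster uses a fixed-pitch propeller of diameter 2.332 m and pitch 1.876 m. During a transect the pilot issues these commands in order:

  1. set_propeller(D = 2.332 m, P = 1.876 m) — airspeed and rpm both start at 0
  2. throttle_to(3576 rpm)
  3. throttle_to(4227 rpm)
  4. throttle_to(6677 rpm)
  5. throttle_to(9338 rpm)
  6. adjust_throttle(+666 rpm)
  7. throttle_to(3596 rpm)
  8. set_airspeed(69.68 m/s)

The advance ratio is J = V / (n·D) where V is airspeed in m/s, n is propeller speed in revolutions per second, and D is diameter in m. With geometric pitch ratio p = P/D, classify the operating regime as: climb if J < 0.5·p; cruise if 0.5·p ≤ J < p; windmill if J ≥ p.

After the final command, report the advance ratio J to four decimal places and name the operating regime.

J = 0.4986, regime = cruise

set_propeller: D = 2.332 m, P = 1.876 m (p = P/D = 0.804460); state ← (V=0, rpm=0)
throttle_to(3576): rpm ← 3576
throttle_to(4227): rpm ← 4227
throttle_to(6677): rpm ← 6677
throttle_to(9338): rpm ← 9338
adjust_throttle(+666): rpm ← 9338 +666 = 10004
throttle_to(3596): rpm ← 3596
set_airspeed(69.68): V ← 69.68 m/s
final state: V = 69.68 m/s, rpm = 3596 → n = rpm/60 = 59.933333 rev/s
J = V / (n·D) = 69.68 / (59.933333 × 2.332) = 0.498553
regime bands: climb J<0.4022 | cruise [0.4022, 0.8045) | windmill J≥0.8045
J = 0.4986 → cruise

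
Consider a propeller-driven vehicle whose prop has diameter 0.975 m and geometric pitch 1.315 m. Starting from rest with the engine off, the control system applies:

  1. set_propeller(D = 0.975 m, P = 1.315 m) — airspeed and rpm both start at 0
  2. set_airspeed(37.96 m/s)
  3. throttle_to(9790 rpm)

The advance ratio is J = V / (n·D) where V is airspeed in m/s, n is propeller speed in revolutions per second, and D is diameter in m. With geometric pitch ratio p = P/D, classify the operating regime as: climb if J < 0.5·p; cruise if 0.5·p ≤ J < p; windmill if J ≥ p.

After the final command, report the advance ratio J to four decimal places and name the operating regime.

J = 0.2386, regime = climb

set_propeller: D = 0.975 m, P = 1.315 m (p = P/D = 1.348718); state ← (V=0, rpm=0)
set_airspeed(37.96): V ← 37.96 m/s
throttle_to(9790): rpm ← 9790
final state: V = 37.96 m/s, rpm = 9790 → n = rpm/60 = 163.166667 rev/s
J = V / (n·D) = 37.96 / (163.166667 × 0.975) = 0.238611
regime bands: climb J<0.6744 | cruise [0.6744, 1.3487) | windmill J≥1.3487
J = 0.2386 → climb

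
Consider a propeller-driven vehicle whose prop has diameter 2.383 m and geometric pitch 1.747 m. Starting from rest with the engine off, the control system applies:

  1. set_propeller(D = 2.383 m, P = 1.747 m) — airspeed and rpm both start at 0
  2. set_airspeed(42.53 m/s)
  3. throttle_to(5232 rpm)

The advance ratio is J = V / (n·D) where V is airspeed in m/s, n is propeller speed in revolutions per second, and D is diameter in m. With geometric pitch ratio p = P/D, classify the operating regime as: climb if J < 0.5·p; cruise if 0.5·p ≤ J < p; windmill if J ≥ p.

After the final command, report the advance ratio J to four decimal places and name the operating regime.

J = 0.2047, regime = climb

set_propeller: D = 2.383 m, P = 1.747 m (p = P/D = 0.733110); state ← (V=0, rpm=0)
set_airspeed(42.53): V ← 42.53 m/s
throttle_to(5232): rpm ← 5232
final state: V = 42.53 m/s, rpm = 5232 → n = rpm/60 = 87.200000 rev/s
J = V / (n·D) = 42.53 / (87.200000 × 2.383) = 0.204670
regime bands: climb J<0.3666 | cruise [0.3666, 0.7331) | windmill J≥0.7331
J = 0.2047 → climb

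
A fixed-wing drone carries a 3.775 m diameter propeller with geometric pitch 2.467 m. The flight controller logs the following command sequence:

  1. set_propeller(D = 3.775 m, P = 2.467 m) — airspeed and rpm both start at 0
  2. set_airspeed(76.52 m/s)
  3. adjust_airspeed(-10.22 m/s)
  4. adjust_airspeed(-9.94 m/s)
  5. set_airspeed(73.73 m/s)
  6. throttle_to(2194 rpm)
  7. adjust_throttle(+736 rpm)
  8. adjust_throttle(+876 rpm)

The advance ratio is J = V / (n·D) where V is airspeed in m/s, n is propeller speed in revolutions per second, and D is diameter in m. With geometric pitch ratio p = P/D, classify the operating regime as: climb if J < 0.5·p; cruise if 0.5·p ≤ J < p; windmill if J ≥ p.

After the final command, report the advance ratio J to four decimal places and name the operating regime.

J = 0.3079, regime = climb

set_propeller: D = 3.775 m, P = 2.467 m (p = P/D = 0.653510); state ← (V=0, rpm=0)
set_airspeed(76.52): V ← 76.52 m/s
adjust_airspeed(-10.22): V ← 76.52 -10.22 = 66.3 m/s
adjust_airspeed(-9.94): V ← 66.3 -9.94 = 56.36 m/s
set_airspeed(73.73): V ← 73.73 m/s
throttle_to(2194): rpm ← 2194
adjust_throttle(+736): rpm ← 2194 +736 = 2930
adjust_throttle(+876): rpm ← 2930 +876 = 3806
final state: V = 73.73 m/s, rpm = 3806 → n = rpm/60 = 63.433333 rev/s
J = V / (n·D) = 73.73 / (63.433333 × 3.775) = 0.307900
regime bands: climb J<0.3268 | cruise [0.3268, 0.6535) | windmill J≥0.6535
J = 0.3079 → climb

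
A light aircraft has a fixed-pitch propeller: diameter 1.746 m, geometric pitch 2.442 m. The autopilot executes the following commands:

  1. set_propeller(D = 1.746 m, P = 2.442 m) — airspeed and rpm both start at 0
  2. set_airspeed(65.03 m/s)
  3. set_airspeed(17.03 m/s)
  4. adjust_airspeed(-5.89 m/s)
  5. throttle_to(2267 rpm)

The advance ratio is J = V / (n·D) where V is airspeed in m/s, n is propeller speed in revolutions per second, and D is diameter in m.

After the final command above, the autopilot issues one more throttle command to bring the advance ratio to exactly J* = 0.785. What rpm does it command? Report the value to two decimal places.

set_propeller: D = 1.746 m, P = 2.442 m (p = P/D = 1.398625); state ← (V=0, rpm=0)
set_airspeed(65.03): V ← 65.03 m/s
set_airspeed(17.03): V ← 17.03 m/s
adjust_airspeed(-5.89): V ← 17.03 -5.89 = 11.14 m/s
throttle_to(2267): rpm ← 2267
final state: V = 11.14 m/s, rpm = 2267 → n = rpm/60 = 37.783333 rev/s
target J* = 0.785; solve J* = V/(n·D) for n: n = V/(J*·D) = 11.14/(0.785 × 1.746) = 8.127768 rev/s
rpm = 60·n = 487.666076

rpm = 487.67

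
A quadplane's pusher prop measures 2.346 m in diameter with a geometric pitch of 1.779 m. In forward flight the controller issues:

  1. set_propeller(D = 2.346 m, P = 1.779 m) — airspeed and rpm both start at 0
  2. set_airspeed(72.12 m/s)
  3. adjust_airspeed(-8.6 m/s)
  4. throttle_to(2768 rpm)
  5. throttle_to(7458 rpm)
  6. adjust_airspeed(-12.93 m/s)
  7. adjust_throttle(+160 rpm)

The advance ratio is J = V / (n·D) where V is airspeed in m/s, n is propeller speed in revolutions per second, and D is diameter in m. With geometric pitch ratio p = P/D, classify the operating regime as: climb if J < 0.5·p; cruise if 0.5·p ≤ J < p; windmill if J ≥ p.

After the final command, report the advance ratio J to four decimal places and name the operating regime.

set_propeller: D = 2.346 m, P = 1.779 m (p = P/D = 0.758312); state ← (V=0, rpm=0)
set_airspeed(72.12): V ← 72.12 m/s
adjust_airspeed(-8.6): V ← 72.12 -8.6 = 63.52 m/s
throttle_to(2768): rpm ← 2768
throttle_to(7458): rpm ← 7458
adjust_airspeed(-12.93): V ← 63.52 -12.93 = 50.59 m/s
adjust_throttle(+160): rpm ← 7458 +160 = 7618
final state: V = 50.59 m/s, rpm = 7618 → n = rpm/60 = 126.966667 rev/s
J = V / (n·D) = 50.59 / (126.966667 × 2.346) = 0.169843
regime bands: climb J<0.3792 | cruise [0.3792, 0.7583) | windmill J≥0.7583
J = 0.1698 → climb

J = 0.1698, regime = climb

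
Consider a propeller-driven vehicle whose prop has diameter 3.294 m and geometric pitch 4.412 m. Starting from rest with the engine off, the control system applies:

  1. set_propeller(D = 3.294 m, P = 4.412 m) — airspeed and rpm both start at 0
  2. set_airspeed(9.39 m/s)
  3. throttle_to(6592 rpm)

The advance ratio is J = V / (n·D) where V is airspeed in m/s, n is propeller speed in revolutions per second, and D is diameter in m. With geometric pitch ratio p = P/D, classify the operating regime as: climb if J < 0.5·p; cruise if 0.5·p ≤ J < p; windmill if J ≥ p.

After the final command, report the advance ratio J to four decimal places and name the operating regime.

J = 0.0259, regime = climb

set_propeller: D = 3.294 m, P = 4.412 m (p = P/D = 1.339405); state ← (V=0, rpm=0)
set_airspeed(9.39): V ← 9.39 m/s
throttle_to(6592): rpm ← 6592
final state: V = 9.39 m/s, rpm = 6592 → n = rpm/60 = 109.866667 rev/s
J = V / (n·D) = 9.39 / (109.866667 × 3.294) = 0.025946
regime bands: climb J<0.6697 | cruise [0.6697, 1.3394) | windmill J≥1.3394
J = 0.0259 → climb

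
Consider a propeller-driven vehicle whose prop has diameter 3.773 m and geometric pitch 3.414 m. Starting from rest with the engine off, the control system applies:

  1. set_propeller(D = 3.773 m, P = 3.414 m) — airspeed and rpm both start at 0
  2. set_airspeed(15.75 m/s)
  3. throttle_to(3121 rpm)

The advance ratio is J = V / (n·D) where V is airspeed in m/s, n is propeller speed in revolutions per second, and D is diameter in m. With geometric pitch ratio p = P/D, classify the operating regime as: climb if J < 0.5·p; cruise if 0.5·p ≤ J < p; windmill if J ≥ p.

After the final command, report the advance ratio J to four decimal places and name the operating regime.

set_propeller: D = 3.773 m, P = 3.414 m (p = P/D = 0.904850); state ← (V=0, rpm=0)
set_airspeed(15.75): V ← 15.75 m/s
throttle_to(3121): rpm ← 3121
final state: V = 15.75 m/s, rpm = 3121 → n = rpm/60 = 52.016667 rev/s
J = V / (n·D) = 15.75 / (52.016667 × 3.773) = 0.080251
regime bands: climb J<0.4524 | cruise [0.4524, 0.9049) | windmill J≥0.9049
J = 0.0803 → climb

J = 0.0803, regime = climb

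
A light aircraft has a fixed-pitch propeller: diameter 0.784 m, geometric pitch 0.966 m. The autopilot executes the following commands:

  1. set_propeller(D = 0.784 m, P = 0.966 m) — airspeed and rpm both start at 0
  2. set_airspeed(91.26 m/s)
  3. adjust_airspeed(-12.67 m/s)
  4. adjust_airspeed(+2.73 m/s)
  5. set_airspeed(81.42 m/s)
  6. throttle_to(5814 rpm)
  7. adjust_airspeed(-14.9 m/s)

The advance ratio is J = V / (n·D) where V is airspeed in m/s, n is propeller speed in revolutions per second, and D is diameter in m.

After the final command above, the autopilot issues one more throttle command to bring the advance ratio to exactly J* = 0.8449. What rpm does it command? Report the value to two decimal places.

rpm = 6025.35

set_propeller: D = 0.784 m, P = 0.966 m (p = P/D = 1.232143); state ← (V=0, rpm=0)
set_airspeed(91.26): V ← 91.26 m/s
adjust_airspeed(-12.67): V ← 91.26 -12.67 = 78.59 m/s
adjust_airspeed(+2.73): V ← 78.59 +2.73 = 81.32 m/s
set_airspeed(81.42): V ← 81.42 m/s
throttle_to(5814): rpm ← 5814
adjust_airspeed(-14.9): V ← 81.42 -14.9 = 66.52 m/s
final state: V = 66.52 m/s, rpm = 5814 → n = rpm/60 = 96.900000 rev/s
target J* = 0.8449; solve J* = V/(n·D) for n: n = V/(J*·D) = 66.52/(0.8449 × 0.784) = 100.422463 rev/s
rpm = 60·n = 6025.347765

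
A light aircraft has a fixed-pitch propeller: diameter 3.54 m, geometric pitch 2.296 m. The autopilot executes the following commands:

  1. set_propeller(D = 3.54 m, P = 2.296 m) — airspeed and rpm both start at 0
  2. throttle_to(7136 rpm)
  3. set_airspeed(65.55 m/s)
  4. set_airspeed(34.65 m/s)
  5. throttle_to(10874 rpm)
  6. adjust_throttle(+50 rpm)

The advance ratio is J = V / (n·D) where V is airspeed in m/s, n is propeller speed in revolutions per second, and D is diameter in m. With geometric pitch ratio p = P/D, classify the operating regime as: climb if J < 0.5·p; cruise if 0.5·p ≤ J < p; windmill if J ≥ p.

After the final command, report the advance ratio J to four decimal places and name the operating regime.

set_propeller: D = 3.54 m, P = 2.296 m (p = P/D = 0.648588); state ← (V=0, rpm=0)
throttle_to(7136): rpm ← 7136
set_airspeed(65.55): V ← 65.55 m/s
set_airspeed(34.65): V ← 34.65 m/s
throttle_to(10874): rpm ← 10874
adjust_throttle(+50): rpm ← 10874 +50 = 10924
final state: V = 34.65 m/s, rpm = 10924 → n = rpm/60 = 182.066667 rev/s
J = V / (n·D) = 34.65 / (182.066667 × 3.54) = 0.053761
regime bands: climb J<0.3243 | cruise [0.3243, 0.6486) | windmill J≥0.6486
J = 0.0538 → climb

J = 0.0538, regime = climb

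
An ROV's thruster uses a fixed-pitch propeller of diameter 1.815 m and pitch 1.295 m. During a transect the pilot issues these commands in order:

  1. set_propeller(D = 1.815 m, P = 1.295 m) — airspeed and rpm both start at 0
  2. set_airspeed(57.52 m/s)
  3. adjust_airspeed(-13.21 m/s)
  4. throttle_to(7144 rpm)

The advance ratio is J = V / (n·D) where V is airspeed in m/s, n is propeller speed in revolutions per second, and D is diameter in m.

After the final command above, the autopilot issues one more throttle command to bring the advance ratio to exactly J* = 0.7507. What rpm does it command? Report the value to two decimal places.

rpm = 1951.24

set_propeller: D = 1.815 m, P = 1.295 m (p = P/D = 0.713499); state ← (V=0, rpm=0)
set_airspeed(57.52): V ← 57.52 m/s
adjust_airspeed(-13.21): V ← 57.52 -13.21 = 44.31 m/s
throttle_to(7144): rpm ← 7144
final state: V = 44.31 m/s, rpm = 7144 → n = rpm/60 = 119.066667 rev/s
target J* = 0.7507; solve J* = V/(n·D) for n: n = V/(J*·D) = 44.31/(0.7507 × 1.815) = 32.520612 rev/s
rpm = 60·n = 1951.236697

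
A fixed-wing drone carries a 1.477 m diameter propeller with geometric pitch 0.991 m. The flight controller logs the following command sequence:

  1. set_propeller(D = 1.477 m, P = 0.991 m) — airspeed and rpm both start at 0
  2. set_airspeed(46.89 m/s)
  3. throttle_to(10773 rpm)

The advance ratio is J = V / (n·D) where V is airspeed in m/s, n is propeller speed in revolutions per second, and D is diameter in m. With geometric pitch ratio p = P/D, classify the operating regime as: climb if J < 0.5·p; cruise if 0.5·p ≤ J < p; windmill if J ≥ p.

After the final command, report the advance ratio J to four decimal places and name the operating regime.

set_propeller: D = 1.477 m, P = 0.991 m (p = P/D = 0.670955); state ← (V=0, rpm=0)
set_airspeed(46.89): V ← 46.89 m/s
throttle_to(10773): rpm ← 10773
final state: V = 46.89 m/s, rpm = 10773 → n = rpm/60 = 179.550000 rev/s
J = V / (n·D) = 46.89 / (179.550000 × 1.477) = 0.176813
regime bands: climb J<0.3355 | cruise [0.3355, 0.6710) | windmill J≥0.6710
J = 0.1768 → climb

J = 0.1768, regime = climb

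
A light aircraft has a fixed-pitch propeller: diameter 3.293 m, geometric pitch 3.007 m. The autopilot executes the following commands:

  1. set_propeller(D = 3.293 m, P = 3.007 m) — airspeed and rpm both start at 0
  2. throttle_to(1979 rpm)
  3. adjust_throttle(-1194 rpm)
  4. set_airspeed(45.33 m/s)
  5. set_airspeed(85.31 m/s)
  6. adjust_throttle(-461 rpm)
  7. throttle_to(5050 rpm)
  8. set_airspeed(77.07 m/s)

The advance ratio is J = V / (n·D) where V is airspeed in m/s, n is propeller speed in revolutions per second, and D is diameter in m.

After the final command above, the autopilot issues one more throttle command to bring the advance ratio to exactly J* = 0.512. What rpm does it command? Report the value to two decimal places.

set_propeller: D = 3.293 m, P = 3.007 m (p = P/D = 0.913149); state ← (V=0, rpm=0)
throttle_to(1979): rpm ← 1979
adjust_throttle(-1194): rpm ← 1979 -1194 = 785
set_airspeed(45.33): V ← 45.33 m/s
set_airspeed(85.31): V ← 85.31 m/s
adjust_throttle(-461): rpm ← 785 -461 = 324
throttle_to(5050): rpm ← 5050
set_airspeed(77.07): V ← 77.07 m/s
final state: V = 77.07 m/s, rpm = 5050 → n = rpm/60 = 84.166667 rev/s
target J* = 0.512; solve J* = V/(n·D) for n: n = V/(J*·D) = 77.07/(0.512 × 3.293) = 45.711310 rev/s
rpm = 60·n = 2742.678599

rpm = 2742.68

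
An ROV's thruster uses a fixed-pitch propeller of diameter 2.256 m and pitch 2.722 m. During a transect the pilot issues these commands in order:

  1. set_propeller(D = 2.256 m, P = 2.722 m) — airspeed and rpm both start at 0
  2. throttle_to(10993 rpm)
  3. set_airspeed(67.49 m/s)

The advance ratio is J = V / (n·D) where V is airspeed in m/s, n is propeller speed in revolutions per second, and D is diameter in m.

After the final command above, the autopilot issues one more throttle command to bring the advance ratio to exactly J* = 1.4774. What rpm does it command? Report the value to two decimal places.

rpm = 1214.94

set_propeller: D = 2.256 m, P = 2.722 m (p = P/D = 1.206560); state ← (V=0, rpm=0)
throttle_to(10993): rpm ← 10993
set_airspeed(67.49): V ← 67.49 m/s
final state: V = 67.49 m/s, rpm = 10993 → n = rpm/60 = 183.216667 rev/s
target J* = 1.4774; solve J* = V/(n·D) for n: n = V/(J*·D) = 67.49/(1.4774 × 2.256) = 20.248937 rev/s
rpm = 60·n = 1214.936245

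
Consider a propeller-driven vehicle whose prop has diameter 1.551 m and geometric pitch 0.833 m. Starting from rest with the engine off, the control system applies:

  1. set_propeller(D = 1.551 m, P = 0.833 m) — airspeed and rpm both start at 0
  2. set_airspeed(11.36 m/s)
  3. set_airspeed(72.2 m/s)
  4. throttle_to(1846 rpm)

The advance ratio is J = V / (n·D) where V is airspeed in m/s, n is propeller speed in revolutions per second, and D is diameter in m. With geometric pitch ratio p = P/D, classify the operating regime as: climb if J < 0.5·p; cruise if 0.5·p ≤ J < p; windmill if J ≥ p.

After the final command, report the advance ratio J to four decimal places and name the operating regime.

J = 1.5130, regime = windmill

set_propeller: D = 1.551 m, P = 0.833 m (p = P/D = 0.537073); state ← (V=0, rpm=0)
set_airspeed(11.36): V ← 11.36 m/s
set_airspeed(72.2): V ← 72.2 m/s
throttle_to(1846): rpm ← 1846
final state: V = 72.2 m/s, rpm = 1846 → n = rpm/60 = 30.766667 rev/s
J = V / (n·D) = 72.2 / (30.766667 × 1.551) = 1.513021
regime bands: climb J<0.2685 | cruise [0.2685, 0.5371) | windmill J≥0.5371
J = 1.5130 → windmill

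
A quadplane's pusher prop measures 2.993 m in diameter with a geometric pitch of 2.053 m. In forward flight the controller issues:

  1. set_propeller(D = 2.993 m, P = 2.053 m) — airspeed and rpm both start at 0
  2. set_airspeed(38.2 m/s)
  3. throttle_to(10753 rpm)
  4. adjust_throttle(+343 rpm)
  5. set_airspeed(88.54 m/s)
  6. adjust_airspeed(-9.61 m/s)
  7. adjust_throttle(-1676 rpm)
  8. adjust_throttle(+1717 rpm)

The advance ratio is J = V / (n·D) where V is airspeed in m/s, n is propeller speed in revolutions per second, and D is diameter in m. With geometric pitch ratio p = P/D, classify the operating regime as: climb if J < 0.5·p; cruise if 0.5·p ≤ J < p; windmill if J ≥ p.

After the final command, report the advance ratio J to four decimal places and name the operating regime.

J = 0.1421, regime = climb

set_propeller: D = 2.993 m, P = 2.053 m (p = P/D = 0.685934); state ← (V=0, rpm=0)
set_airspeed(38.2): V ← 38.2 m/s
throttle_to(10753): rpm ← 10753
adjust_throttle(+343): rpm ← 10753 +343 = 11096
set_airspeed(88.54): V ← 88.54 m/s
adjust_airspeed(-9.61): V ← 88.54 -9.61 = 78.93 m/s
adjust_throttle(-1676): rpm ← 11096 -1676 = 9420
adjust_throttle(+1717): rpm ← 9420 +1717 = 11137
final state: V = 78.93 m/s, rpm = 11137 → n = rpm/60 = 185.616667 rev/s
J = V / (n·D) = 78.93 / (185.616667 × 2.993) = 0.142075
regime bands: climb J<0.3430 | cruise [0.3430, 0.6859) | windmill J≥0.6859
J = 0.1421 → climb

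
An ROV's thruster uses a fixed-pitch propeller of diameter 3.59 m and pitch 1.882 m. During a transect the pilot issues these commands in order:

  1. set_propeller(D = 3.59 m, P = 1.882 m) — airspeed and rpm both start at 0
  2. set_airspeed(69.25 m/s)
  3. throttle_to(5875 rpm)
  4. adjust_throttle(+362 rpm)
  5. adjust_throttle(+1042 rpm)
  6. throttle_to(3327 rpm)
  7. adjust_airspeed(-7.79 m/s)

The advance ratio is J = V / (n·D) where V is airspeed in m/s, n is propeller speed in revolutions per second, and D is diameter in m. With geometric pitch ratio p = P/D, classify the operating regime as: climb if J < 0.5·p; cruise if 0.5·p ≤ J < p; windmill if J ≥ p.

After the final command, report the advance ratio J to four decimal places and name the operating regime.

set_propeller: D = 3.59 m, P = 1.882 m (p = P/D = 0.524234); state ← (V=0, rpm=0)
set_airspeed(69.25): V ← 69.25 m/s
throttle_to(5875): rpm ← 5875
adjust_throttle(+362): rpm ← 5875 +362 = 6237
adjust_throttle(+1042): rpm ← 6237 +1042 = 7279
throttle_to(3327): rpm ← 3327
adjust_airspeed(-7.79): V ← 69.25 -7.79 = 61.46 m/s
final state: V = 61.46 m/s, rpm = 3327 → n = rpm/60 = 55.450000 rev/s
J = V / (n·D) = 61.46 / (55.450000 × 3.59) = 0.308743
regime bands: climb J<0.2621 | cruise [0.2621, 0.5242) | windmill J≥0.5242
J = 0.3087 → cruise

J = 0.3087, regime = cruise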